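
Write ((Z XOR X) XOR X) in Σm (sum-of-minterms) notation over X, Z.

Σm(1, 3) = (NOT X AND Z) OR (X AND Z)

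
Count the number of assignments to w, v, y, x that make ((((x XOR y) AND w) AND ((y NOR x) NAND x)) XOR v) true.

Satisfying assignments: (0,1,0,0), (0,1,0,1), (0,1,1,0), (0,1,1,1), (1,0,0,1), (1,0,1,0), (1,1,0,0), (1,1,1,1)
Count: 8 out of 16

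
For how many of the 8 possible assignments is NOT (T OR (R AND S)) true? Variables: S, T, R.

Satisfying assignments: (0,0,0), (0,0,1), (1,0,0)
Count: 3 out of 8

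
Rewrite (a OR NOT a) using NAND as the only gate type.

((a NAND a) NAND ((a NAND a) NAND (a NAND a)))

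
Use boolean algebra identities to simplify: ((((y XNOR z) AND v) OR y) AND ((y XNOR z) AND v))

By absorption (E AND (E OR v) = E):
= ((y XNOR z) AND v)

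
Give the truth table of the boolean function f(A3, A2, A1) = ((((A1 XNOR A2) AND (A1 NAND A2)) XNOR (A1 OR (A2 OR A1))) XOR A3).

A3 | A2 | A1 | Output
---------------------
0 | 0 | 0 | 0
0 | 0 | 1 | 0
0 | 1 | 0 | 0
0 | 1 | 1 | 0
1 | 0 | 0 | 1
1 | 0 | 1 | 1
1 | 1 | 0 | 1
1 | 1 | 1 | 1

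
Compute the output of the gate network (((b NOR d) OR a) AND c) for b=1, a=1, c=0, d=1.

Substituting: (((1 NOR 1) OR 1) AND 0)
= 0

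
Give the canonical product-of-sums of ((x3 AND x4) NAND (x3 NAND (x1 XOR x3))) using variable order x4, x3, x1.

ΠM(7) = (NOT x4 OR NOT x3 OR NOT x1)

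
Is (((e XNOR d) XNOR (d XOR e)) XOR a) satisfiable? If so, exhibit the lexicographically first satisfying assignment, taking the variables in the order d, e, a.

d=0, e=0, a=1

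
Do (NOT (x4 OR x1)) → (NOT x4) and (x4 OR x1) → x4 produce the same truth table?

No, Inverse is not equivalent to original (counterexample: x1=1, x4=0)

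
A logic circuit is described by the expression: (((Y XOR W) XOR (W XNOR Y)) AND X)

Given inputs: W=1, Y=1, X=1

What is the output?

Substituting: (((1 XOR 1) XOR (1 XNOR 1)) AND 1)
= 1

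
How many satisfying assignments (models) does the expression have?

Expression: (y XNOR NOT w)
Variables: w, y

Satisfying assignments: (0,1), (1,0)
Count: 2 out of 4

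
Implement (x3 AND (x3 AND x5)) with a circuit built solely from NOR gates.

((x3 NOR x3) NOR (((x3 NOR x3) NOR (x5 NOR x5)) NOR ((x3 NOR x3) NOR (x5 NOR x5))))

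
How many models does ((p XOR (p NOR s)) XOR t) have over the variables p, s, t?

Satisfying assignments: (0,0,0), (0,1,1), (1,0,0), (1,1,0)
Count: 4 out of 8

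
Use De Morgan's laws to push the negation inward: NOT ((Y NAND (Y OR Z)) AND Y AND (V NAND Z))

NOT (Y NAND (Y OR Z)) OR NOT Y OR NOT (V NAND Z)
De Morgan's: NOT(AND of terms) = OR of negations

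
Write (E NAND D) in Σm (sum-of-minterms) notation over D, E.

Σm(0, 1, 2) = (NOT D AND NOT E) OR (NOT D AND E) OR (D AND NOT E)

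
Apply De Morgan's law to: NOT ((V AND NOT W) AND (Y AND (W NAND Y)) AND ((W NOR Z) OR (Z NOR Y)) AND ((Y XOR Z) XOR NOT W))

NOT (V AND NOT W) OR NOT (Y AND (W NAND Y)) OR NOT ((W NOR Z) OR (Z NOR Y)) OR NOT ((Y XOR Z) XOR NOT W)
De Morgan's: NOT(AND of terms) = OR of negations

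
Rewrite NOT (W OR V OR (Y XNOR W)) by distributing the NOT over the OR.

NOT W AND NOT V AND NOT (Y XNOR W)
De Morgan's: NOT(OR of terms) = AND of negations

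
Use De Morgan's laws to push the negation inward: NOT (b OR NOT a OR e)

NOT b AND a AND NOT e
De Morgan's: NOT(OR of terms) = AND of negations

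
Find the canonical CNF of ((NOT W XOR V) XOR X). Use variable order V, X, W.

(V OR X OR NOT W) AND (V OR NOT X OR W) AND (NOT V OR X OR W) AND (NOT V OR NOT X OR NOT W)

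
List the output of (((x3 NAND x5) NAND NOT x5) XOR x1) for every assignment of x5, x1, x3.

x5 | x1 | x3 | Output
---------------------
0 | 0 | 0 | 0
0 | 0 | 1 | 0
0 | 1 | 0 | 1
0 | 1 | 1 | 1
1 | 0 | 0 | 1
1 | 0 | 1 | 1
1 | 1 | 0 | 0
1 | 1 | 1 | 0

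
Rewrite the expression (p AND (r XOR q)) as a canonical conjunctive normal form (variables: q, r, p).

(q OR r OR p) AND (q OR r OR NOT p) AND (q OR NOT r OR p) AND (NOT q OR r OR p) AND (NOT q OR NOT r OR p) AND (NOT q OR NOT r OR NOT p)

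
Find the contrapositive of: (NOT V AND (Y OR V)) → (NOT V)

Contrapositive: V → NOT (NOT V AND (Y OR V))
Note: A statement and its contrapositive are logically equivalent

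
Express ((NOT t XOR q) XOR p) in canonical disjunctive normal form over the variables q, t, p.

(NOT q AND NOT t AND NOT p) OR (NOT q AND t AND p) OR (q AND NOT t AND p) OR (q AND t AND NOT p)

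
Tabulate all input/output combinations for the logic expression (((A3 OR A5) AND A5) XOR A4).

A4 | A5 | A3 | Output
---------------------
0 | 0 | 0 | 0
0 | 0 | 1 | 0
0 | 1 | 0 | 1
0 | 1 | 1 | 1
1 | 0 | 0 | 1
1 | 0 | 1 | 1
1 | 1 | 0 | 0
1 | 1 | 1 | 0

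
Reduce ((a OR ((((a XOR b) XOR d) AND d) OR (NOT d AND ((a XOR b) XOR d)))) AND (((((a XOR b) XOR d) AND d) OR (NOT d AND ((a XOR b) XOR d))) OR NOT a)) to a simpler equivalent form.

By distribution ((E OR v) AND (E OR NOT v) = E) then distribution ((E AND v) OR (E AND NOT v) = E):
= ((a XOR b) XOR d)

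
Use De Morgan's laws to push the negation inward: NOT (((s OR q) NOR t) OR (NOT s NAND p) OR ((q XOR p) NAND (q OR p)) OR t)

NOT ((s OR q) NOR t) AND NOT (NOT s NAND p) AND NOT ((q XOR p) NAND (q OR p)) AND NOT t
De Morgan's: NOT(OR of terms) = AND of negations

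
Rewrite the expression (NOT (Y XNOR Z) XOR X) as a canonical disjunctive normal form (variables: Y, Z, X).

(NOT Y AND NOT Z AND X) OR (NOT Y AND Z AND NOT X) OR (Y AND NOT Z AND NOT X) OR (Y AND Z AND X)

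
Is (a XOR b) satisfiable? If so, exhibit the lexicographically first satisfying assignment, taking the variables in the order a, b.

a=0, b=1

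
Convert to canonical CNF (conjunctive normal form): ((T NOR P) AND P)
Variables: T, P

(T OR P) AND (T OR NOT P) AND (NOT T OR P) AND (NOT T OR NOT P)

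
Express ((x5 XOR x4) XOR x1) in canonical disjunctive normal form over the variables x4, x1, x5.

(NOT x4 AND NOT x1 AND x5) OR (NOT x4 AND x1 AND NOT x5) OR (x4 AND NOT x1 AND NOT x5) OR (x4 AND x1 AND x5)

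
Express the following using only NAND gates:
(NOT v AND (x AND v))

(((v NAND v) NAND ((x NAND v) NAND (x NAND v))) NAND ((v NAND v) NAND ((x NAND v) NAND (x NAND v))))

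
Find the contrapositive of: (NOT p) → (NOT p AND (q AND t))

Contrapositive: NOT (NOT p AND (q AND t)) → p
Note: A statement and its contrapositive are logically equivalent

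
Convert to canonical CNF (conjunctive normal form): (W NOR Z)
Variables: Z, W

(Z OR NOT W) AND (NOT Z OR W) AND (NOT Z OR NOT W)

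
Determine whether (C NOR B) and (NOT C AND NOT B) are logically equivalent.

Yes, they are equivalent — the two output columns agree on all 4 assignments:
C | B | Expression 1 | Expression 2
-----------------------------------
0 | 0 | 1 | 1
0 | 1 | 0 | 0
1 | 0 | 0 | 0
1 | 1 | 0 | 0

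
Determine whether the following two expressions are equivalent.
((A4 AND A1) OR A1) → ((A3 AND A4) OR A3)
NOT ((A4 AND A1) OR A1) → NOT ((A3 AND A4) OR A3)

No, Inverse is not equivalent to original (counterexample: A4=0, A1=0, A3=1)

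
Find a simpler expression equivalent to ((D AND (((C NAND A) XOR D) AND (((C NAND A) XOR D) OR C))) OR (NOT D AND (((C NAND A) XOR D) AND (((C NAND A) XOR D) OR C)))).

By distribution ((E AND v) OR (E AND NOT v) = E) then absorption (E AND (E OR v) = E):
= ((C NAND A) XOR D)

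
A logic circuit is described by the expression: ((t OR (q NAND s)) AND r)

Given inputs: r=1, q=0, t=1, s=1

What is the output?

Substituting: ((1 OR (0 NAND 1)) AND 1)
= 1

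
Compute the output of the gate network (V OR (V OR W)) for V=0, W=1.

Substituting: (0 OR (0 OR 1))
= 1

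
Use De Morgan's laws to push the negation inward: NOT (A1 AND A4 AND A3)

NOT A1 OR NOT A4 OR NOT A3
De Morgan's: NOT(AND of terms) = OR of negations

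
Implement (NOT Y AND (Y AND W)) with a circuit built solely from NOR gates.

(((Y NOR Y) NOR (Y NOR Y)) NOR (((Y NOR Y) NOR (W NOR W)) NOR ((Y NOR Y) NOR (W NOR W))))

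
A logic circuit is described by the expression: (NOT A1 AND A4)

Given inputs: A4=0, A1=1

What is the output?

Substituting: (NOT 1 AND 0)
= 0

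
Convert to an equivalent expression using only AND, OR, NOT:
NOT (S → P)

S AND NOT P
(Negated implication: NOT(A → B) = A AND NOT B)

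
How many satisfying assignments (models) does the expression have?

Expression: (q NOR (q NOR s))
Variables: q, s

Satisfying assignments: (0,1)
Count: 1 out of 4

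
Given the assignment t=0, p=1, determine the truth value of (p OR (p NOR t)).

Substituting: (1 OR (1 NOR 0))
= 1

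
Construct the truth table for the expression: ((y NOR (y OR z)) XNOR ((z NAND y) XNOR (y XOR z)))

y | z | Output
--------------
0 | 0 | 0
0 | 1 | 0
1 | 0 | 0
1 | 1 | 0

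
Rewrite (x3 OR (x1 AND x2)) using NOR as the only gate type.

((x3 NOR ((x1 NOR x1) NOR (x2 NOR x2))) NOR (x3 NOR ((x1 NOR x1) NOR (x2 NOR x2))))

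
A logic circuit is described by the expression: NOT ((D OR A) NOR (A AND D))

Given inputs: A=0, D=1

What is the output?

Substituting: NOT ((1 OR 0) NOR (0 AND 1))
= 1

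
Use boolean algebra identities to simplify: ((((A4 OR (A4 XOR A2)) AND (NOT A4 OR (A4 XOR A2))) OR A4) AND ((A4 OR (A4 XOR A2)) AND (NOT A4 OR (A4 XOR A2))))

By absorption (E AND (E OR v) = E) then distribution ((E OR v) AND (E OR NOT v) = E):
= (A4 XOR A2)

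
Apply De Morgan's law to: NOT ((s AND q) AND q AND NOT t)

NOT (s AND q) OR NOT q OR t
De Morgan's: NOT(AND of terms) = OR of negations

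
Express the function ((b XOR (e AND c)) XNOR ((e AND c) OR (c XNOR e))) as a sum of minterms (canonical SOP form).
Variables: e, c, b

Σm(1, 2, 4, 6) = (NOT e AND NOT c AND b) OR (NOT e AND c AND NOT b) OR (e AND NOT c AND NOT b) OR (e AND c AND NOT b)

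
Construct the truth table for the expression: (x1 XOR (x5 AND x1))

x5 | x1 | Output
----------------
0 | 0 | 0
0 | 1 | 1
1 | 0 | 0
1 | 1 | 0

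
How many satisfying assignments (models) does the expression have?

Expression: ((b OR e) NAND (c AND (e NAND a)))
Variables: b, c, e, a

Satisfying assignments: (0,0,0,0), (0,0,0,1), (0,0,1,0), (0,0,1,1), (0,1,0,0), (0,1,0,1), (0,1,1,1), (1,0,0,0), (1,0,0,1), (1,0,1,0), (1,0,1,1), (1,1,1,1)
Count: 12 out of 16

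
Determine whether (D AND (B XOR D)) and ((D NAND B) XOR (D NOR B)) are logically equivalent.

No. Counterexample: with B=1, D=0, Expression 1 = 0 but Expression 2 = 1.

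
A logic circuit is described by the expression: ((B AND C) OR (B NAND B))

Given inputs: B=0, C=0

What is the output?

Substituting: ((0 AND 0) OR (0 NAND 0))
= 1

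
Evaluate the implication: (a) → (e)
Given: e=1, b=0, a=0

Antecedent (a) = 0; consequent (e) = 1.
0 → 1 = 1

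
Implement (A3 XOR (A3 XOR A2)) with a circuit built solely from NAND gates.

((A3 NAND (A3 NAND ((A3 NAND (A3 NAND A2)) NAND (A2 NAND (A3 NAND A2))))) NAND (((A3 NAND (A3 NAND A2)) NAND (A2 NAND (A3 NAND A2))) NAND (A3 NAND ((A3 NAND (A3 NAND A2)) NAND (A2 NAND (A3 NAND A2))))))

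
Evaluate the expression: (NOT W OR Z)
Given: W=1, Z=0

Substituting: (NOT 1 OR 0)
= 0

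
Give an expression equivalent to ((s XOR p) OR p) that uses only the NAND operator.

((((s NAND (s NAND p)) NAND (p NAND (s NAND p))) NAND ((s NAND (s NAND p)) NAND (p NAND (s NAND p)))) NAND (p NAND p))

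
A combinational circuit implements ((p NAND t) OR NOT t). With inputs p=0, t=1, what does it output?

Substituting: ((0 NAND 1) OR NOT 1)
= 1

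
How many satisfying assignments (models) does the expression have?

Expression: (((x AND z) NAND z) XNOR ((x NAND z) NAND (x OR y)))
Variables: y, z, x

Satisfying assignments: (0,0,0), (0,1,0)
Count: 2 out of 8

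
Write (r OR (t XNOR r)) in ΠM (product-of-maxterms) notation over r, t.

ΠM(1) = (r OR NOT t)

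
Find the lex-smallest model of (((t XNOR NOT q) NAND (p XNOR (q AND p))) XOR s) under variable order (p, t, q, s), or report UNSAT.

p=0, t=0, q=0, s=0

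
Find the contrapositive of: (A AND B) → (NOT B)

Contrapositive: B → NOT (A AND B)
Note: A statement and its contrapositive are logically equivalent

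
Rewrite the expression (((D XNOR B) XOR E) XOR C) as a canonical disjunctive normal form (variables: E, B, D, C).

(NOT E AND NOT B AND NOT D AND NOT C) OR (NOT E AND NOT B AND D AND C) OR (NOT E AND B AND NOT D AND C) OR (NOT E AND B AND D AND NOT C) OR (E AND NOT B AND NOT D AND C) OR (E AND NOT B AND D AND NOT C) OR (E AND B AND NOT D AND NOT C) OR (E AND B AND D AND C)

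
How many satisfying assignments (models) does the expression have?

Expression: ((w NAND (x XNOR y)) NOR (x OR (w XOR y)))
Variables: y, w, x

No assignment satisfies the expression.
Count: 0 out of 8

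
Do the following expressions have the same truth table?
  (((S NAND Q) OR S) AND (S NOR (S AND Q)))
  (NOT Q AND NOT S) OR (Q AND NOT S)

Yes, they are equivalent — the two output columns agree on all 4 assignments:
Q | S | Expression 1 | Expression 2
-----------------------------------
0 | 0 | 1 | 1
0 | 1 | 0 | 0
1 | 0 | 1 | 1
1 | 1 | 0 | 0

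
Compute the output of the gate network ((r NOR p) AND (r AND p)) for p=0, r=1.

Substituting: ((1 NOR 0) AND (1 AND 0))
= 0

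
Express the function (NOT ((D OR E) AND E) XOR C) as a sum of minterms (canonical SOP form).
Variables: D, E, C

Σm(0, 3, 4, 7) = (NOT D AND NOT E AND NOT C) OR (NOT D AND E AND C) OR (D AND NOT E AND NOT C) OR (D AND E AND C)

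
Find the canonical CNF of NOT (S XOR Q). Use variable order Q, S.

(Q OR NOT S) AND (NOT Q OR S)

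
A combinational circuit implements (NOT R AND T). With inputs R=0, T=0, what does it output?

Substituting: (NOT 0 AND 0)
= 0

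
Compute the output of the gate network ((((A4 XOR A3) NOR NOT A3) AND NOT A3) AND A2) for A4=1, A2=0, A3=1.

Substituting: ((((1 XOR 1) NOR NOT 1) AND NOT 1) AND 0)
= 0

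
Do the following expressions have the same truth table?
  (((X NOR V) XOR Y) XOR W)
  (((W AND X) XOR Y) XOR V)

No. Counterexample: with Y=0, X=0, V=0, W=0, Expression 1 = 1 but Expression 2 = 0.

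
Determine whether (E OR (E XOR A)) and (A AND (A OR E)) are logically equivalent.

No. Counterexample: with E=1, A=0, Expression 1 = 1 but Expression 2 = 0.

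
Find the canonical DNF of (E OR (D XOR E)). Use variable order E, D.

(NOT E AND D) OR (E AND NOT D) OR (E AND D)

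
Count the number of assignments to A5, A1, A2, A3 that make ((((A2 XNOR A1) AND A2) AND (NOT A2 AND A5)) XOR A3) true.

Satisfying assignments: (0,0,0,1), (0,0,1,1), (0,1,0,1), (0,1,1,1), (1,0,0,1), (1,0,1,1), (1,1,0,1), (1,1,1,1)
Count: 8 out of 16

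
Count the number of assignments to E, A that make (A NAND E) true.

Satisfying assignments: (0,0), (0,1), (1,0)
Count: 3 out of 4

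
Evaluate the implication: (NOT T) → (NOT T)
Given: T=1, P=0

Antecedent (NOT T) = 0; consequent (NOT T) = 0.
0 → 0 = 1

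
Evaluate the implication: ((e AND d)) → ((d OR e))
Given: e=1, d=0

Antecedent ((e AND d)) = 0; consequent ((d OR e)) = 1.
0 → 1 = 1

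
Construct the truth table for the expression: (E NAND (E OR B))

E | B | Output
--------------
0 | 0 | 1
0 | 1 | 1
1 | 0 | 0
1 | 1 | 0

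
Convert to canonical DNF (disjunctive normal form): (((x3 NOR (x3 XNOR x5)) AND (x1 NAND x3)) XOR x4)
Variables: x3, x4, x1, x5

(NOT x3 AND NOT x4 AND NOT x1 AND x5) OR (NOT x3 AND NOT x4 AND x1 AND x5) OR (NOT x3 AND x4 AND NOT x1 AND NOT x5) OR (NOT x3 AND x4 AND x1 AND NOT x5) OR (x3 AND x4 AND NOT x1 AND NOT x5) OR (x3 AND x4 AND NOT x1 AND x5) OR (x3 AND x4 AND x1 AND NOT x5) OR (x3 AND x4 AND x1 AND x5)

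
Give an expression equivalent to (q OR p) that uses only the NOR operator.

((q NOR p) NOR (q NOR p))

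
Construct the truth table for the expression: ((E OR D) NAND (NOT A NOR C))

C | A | D | E | Output
----------------------
0 | 0 | 0 | 0 | 1
0 | 0 | 0 | 1 | 1
0 | 0 | 1 | 0 | 1
0 | 0 | 1 | 1 | 1
0 | 1 | 0 | 0 | 1
0 | 1 | 0 | 1 | 0
0 | 1 | 1 | 0 | 0
0 | 1 | 1 | 1 | 0
1 | 0 | 0 | 0 | 1
1 | 0 | 0 | 1 | 1
1 | 0 | 1 | 0 | 1
1 | 0 | 1 | 1 | 1
1 | 1 | 0 | 0 | 1
1 | 1 | 0 | 1 | 1
1 | 1 | 1 | 0 | 1
1 | 1 | 1 | 1 | 1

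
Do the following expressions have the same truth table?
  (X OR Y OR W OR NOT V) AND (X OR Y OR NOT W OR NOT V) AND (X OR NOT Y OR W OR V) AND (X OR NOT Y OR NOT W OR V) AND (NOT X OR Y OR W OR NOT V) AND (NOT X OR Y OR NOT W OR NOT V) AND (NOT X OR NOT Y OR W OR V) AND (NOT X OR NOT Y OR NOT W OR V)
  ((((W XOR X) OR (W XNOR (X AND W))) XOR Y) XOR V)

Yes, they are equivalent — the two output columns agree on all 16 assignments:
X | Y | W | V | Expression 1 | Expression 2
-------------------------------------------
0 | 0 | 0 | 0 | 1 | 1
0 | 0 | 0 | 1 | 0 | 0
0 | 0 | 1 | 0 | 1 | 1
0 | 0 | 1 | 1 | 0 | 0
0 | 1 | 0 | 0 | 0 | 0
0 | 1 | 0 | 1 | 1 | 1
0 | 1 | 1 | 0 | 0 | 0
0 | 1 | 1 | 1 | 1 | 1
1 | 0 | 0 | 0 | 1 | 1
1 | 0 | 0 | 1 | 0 | 0
1 | 0 | 1 | 0 | 1 | 1
1 | 0 | 1 | 1 | 0 | 0
1 | 1 | 0 | 0 | 0 | 0
1 | 1 | 0 | 1 | 1 | 1
1 | 1 | 1 | 0 | 0 | 0
1 | 1 | 1 | 1 | 1 | 1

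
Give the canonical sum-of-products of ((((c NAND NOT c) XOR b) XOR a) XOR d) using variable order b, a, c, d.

Σm(0, 2, 5, 7, 9, 11, 12, 14) = (NOT b AND NOT a AND NOT c AND NOT d) OR (NOT b AND NOT a AND c AND NOT d) OR (NOT b AND a AND NOT c AND d) OR (NOT b AND a AND c AND d) OR (b AND NOT a AND NOT c AND d) OR (b AND NOT a AND c AND d) OR (b AND a AND NOT c AND NOT d) OR (b AND a AND c AND NOT d)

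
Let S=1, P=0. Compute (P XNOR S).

Substituting: (0 XNOR 1)
= 0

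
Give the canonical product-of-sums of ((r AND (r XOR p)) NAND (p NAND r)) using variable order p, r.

ΠM(1) = (p OR NOT r)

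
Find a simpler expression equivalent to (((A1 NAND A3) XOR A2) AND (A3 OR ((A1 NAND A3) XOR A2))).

By absorption (E AND (E OR v) = E):
= ((A1 NAND A3) XOR A2)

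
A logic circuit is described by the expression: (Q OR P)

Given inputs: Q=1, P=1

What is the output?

Substituting: (1 OR 1)
= 1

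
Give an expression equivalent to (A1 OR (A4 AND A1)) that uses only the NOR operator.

((A1 NOR ((A4 NOR A4) NOR (A1 NOR A1))) NOR (A1 NOR ((A4 NOR A4) NOR (A1 NOR A1))))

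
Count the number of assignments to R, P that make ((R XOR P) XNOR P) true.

Satisfying assignments: (0,0), (0,1)
Count: 2 out of 4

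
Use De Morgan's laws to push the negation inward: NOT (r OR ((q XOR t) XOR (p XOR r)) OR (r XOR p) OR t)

NOT r AND NOT ((q XOR t) XOR (p XOR r)) AND NOT (r XOR p) AND NOT t
De Morgan's: NOT(OR of terms) = AND of negations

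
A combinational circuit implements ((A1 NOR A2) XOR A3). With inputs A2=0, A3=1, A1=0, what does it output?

Substituting: ((0 NOR 0) XOR 1)
= 0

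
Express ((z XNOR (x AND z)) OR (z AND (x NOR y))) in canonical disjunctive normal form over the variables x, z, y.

(NOT x AND NOT z AND NOT y) OR (NOT x AND NOT z AND y) OR (NOT x AND z AND NOT y) OR (x AND NOT z AND NOT y) OR (x AND NOT z AND y) OR (x AND z AND NOT y) OR (x AND z AND y)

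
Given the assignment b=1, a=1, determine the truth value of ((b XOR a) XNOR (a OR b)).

Substituting: ((1 XOR 1) XNOR (1 OR 1))
= 0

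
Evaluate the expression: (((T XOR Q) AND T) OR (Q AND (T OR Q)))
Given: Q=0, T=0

Substituting: (((0 XOR 0) AND 0) OR (0 AND (0 OR 0)))
= 0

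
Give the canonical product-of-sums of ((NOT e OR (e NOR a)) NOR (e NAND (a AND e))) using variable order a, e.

ΠM(0, 1, 2) = (a OR e) AND (a OR NOT e) AND (NOT a OR e)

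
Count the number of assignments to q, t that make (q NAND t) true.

Satisfying assignments: (0,0), (0,1), (1,0)
Count: 3 out of 4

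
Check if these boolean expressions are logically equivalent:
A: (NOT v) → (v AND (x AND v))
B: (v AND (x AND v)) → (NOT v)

No, Converse is not equivalent to original (counterexample: v=0, x=0)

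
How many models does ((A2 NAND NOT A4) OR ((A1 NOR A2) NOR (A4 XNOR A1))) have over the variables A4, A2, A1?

Satisfying assignments: (0,0,0), (0,0,1), (0,1,1), (1,0,0), (1,0,1), (1,1,0), (1,1,1)
Count: 7 out of 8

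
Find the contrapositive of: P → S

Contrapositive: NOT S → NOT P
Note: A statement and its contrapositive are logically equivalent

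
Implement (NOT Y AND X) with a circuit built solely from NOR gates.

(((Y NOR Y) NOR (Y NOR Y)) NOR (X NOR X))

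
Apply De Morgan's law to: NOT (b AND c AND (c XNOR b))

NOT b OR NOT c OR NOT (c XNOR b)
De Morgan's: NOT(AND of terms) = OR of negations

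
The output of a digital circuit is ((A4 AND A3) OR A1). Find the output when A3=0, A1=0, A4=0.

Substituting: ((0 AND 0) OR 0)
= 0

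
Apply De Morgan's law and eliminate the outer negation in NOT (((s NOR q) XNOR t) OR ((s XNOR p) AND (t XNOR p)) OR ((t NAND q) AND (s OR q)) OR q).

NOT ((s NOR q) XNOR t) AND NOT ((s XNOR p) AND (t XNOR p)) AND NOT ((t NAND q) AND (s OR q)) AND NOT q
De Morgan's: NOT(OR of terms) = AND of negations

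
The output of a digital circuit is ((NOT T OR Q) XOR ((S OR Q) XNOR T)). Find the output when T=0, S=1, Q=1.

Substituting: ((NOT 0 OR 1) XOR ((1 OR 1) XNOR 0))
= 1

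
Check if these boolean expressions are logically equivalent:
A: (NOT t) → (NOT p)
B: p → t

Yes, Contrapositive is always equivalent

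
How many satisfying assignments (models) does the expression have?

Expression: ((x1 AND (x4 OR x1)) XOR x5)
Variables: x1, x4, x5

Satisfying assignments: (0,0,1), (0,1,1), (1,0,0), (1,1,0)
Count: 4 out of 8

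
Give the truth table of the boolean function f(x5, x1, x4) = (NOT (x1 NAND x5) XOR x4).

x5 | x1 | x4 | Output
---------------------
0 | 0 | 0 | 0
0 | 0 | 1 | 1
0 | 1 | 0 | 0
0 | 1 | 1 | 1
1 | 0 | 0 | 0
1 | 0 | 1 | 1
1 | 1 | 0 | 1
1 | 1 | 1 | 0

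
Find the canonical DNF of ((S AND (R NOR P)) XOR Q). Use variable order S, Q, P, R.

(NOT S AND Q AND NOT P AND NOT R) OR (NOT S AND Q AND NOT P AND R) OR (NOT S AND Q AND P AND NOT R) OR (NOT S AND Q AND P AND R) OR (S AND NOT Q AND NOT P AND NOT R) OR (S AND Q AND NOT P AND R) OR (S AND Q AND P AND NOT R) OR (S AND Q AND P AND R)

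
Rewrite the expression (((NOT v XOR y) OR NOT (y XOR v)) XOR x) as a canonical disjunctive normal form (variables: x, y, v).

(NOT x AND NOT y AND NOT v) OR (NOT x AND y AND v) OR (x AND NOT y AND v) OR (x AND y AND NOT v)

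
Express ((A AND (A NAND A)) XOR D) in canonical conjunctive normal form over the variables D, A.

(D OR A) AND (D OR NOT A)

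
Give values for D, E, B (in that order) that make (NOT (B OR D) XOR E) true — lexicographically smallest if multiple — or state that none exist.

D=0, E=0, B=0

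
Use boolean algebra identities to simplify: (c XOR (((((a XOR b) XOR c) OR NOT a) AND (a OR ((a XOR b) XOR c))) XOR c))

By XOR self-cancellation ((E XOR v) XOR v = E) then distribution ((E OR v) AND (E OR NOT v) = E):
= ((a XOR b) XOR c)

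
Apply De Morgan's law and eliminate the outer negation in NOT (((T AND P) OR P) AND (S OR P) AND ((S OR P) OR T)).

NOT ((T AND P) OR P) OR NOT (S OR P) OR NOT ((S OR P) OR T)
De Morgan's: NOT(AND of terms) = OR of negations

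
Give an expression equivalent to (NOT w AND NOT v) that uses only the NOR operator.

(((w NOR w) NOR (w NOR w)) NOR ((v NOR v) NOR (v NOR v)))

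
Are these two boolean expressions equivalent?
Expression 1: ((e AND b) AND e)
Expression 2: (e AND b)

Yes, they are equivalent — the two output columns agree on all 4 assignments:
e | b | Expression 1 | Expression 2
-----------------------------------
0 | 0 | 0 | 0
0 | 1 | 0 | 0
1 | 0 | 0 | 0
1 | 1 | 1 | 1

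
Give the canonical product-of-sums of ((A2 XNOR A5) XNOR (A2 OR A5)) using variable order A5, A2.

ΠM(0, 1, 2) = (A5 OR A2) AND (A5 OR NOT A2) AND (NOT A5 OR A2)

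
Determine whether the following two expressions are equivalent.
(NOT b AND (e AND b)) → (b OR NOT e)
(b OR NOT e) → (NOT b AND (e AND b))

No, Converse is not equivalent to original (counterexample: c=0, e=0, b=0)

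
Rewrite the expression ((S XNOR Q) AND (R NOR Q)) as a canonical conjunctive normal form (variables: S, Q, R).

(S OR Q OR NOT R) AND (S OR NOT Q OR R) AND (S OR NOT Q OR NOT R) AND (NOT S OR Q OR R) AND (NOT S OR Q OR NOT R) AND (NOT S OR NOT Q OR R) AND (NOT S OR NOT Q OR NOT R)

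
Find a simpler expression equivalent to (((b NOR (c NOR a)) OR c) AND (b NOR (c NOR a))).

By absorption (E AND (E OR v) = E):
= (b NOR (c NOR a))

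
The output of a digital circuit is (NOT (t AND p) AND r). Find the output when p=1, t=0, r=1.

Substituting: (NOT (0 AND 1) AND 1)
= 1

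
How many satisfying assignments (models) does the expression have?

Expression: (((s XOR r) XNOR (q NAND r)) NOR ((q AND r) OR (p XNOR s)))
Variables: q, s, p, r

Satisfying assignments: (0,0,1,0), (0,1,0,1), (1,0,1,0)
Count: 3 out of 16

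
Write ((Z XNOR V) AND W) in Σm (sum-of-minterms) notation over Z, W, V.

Σm(2, 7) = (NOT Z AND W AND NOT V) OR (Z AND W AND V)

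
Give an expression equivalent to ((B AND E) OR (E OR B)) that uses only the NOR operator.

((((B NOR B) NOR (E NOR E)) NOR ((E NOR B) NOR (E NOR B))) NOR (((B NOR B) NOR (E NOR E)) NOR ((E NOR B) NOR (E NOR B))))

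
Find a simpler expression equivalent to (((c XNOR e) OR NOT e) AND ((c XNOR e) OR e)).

By distribution ((E OR v) AND (E OR NOT v) = E):
= (c XNOR e)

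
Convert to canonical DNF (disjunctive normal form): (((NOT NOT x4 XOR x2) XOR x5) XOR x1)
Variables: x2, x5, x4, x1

(NOT x2 AND NOT x5 AND NOT x4 AND x1) OR (NOT x2 AND NOT x5 AND x4 AND NOT x1) OR (NOT x2 AND x5 AND NOT x4 AND NOT x1) OR (NOT x2 AND x5 AND x4 AND x1) OR (x2 AND NOT x5 AND NOT x4 AND NOT x1) OR (x2 AND NOT x5 AND x4 AND x1) OR (x2 AND x5 AND NOT x4 AND x1) OR (x2 AND x5 AND x4 AND NOT x1)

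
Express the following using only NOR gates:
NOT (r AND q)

(((r NOR r) NOR (q NOR q)) NOR ((r NOR r) NOR (q NOR q)))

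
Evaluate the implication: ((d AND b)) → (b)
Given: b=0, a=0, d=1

Antecedent ((d AND b)) = 0; consequent (b) = 0.
0 → 0 = 1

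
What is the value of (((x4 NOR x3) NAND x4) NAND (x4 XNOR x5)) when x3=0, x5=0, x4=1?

Substituting: (((1 NOR 0) NAND 1) NAND (1 XNOR 0))
= 1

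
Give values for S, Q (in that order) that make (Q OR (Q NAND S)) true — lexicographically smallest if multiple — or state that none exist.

S=0, Q=0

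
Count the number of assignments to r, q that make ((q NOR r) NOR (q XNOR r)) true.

Satisfying assignments: (0,1), (1,0)
Count: 2 out of 4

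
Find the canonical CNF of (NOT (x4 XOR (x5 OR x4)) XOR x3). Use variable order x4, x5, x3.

(x4 OR x5 OR NOT x3) AND (x4 OR NOT x5 OR x3) AND (NOT x4 OR x5 OR NOT x3) AND (NOT x4 OR NOT x5 OR NOT x3)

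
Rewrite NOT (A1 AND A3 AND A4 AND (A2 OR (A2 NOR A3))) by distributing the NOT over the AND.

NOT A1 OR NOT A3 OR NOT A4 OR NOT (A2 OR (A2 NOR A3))
De Morgan's: NOT(AND of terms) = OR of negations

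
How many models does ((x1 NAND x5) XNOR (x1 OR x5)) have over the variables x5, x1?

Satisfying assignments: (0,1), (1,0)
Count: 2 out of 4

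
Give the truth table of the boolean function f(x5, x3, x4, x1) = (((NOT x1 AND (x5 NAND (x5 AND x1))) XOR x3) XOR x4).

x5 | x3 | x4 | x1 | Output
--------------------------
0 | 0 | 0 | 0 | 1
0 | 0 | 0 | 1 | 0
0 | 0 | 1 | 0 | 0
0 | 0 | 1 | 1 | 1
0 | 1 | 0 | 0 | 0
0 | 1 | 0 | 1 | 1
0 | 1 | 1 | 0 | 1
0 | 1 | 1 | 1 | 0
1 | 0 | 0 | 0 | 1
1 | 0 | 0 | 1 | 0
1 | 0 | 1 | 0 | 0
1 | 0 | 1 | 1 | 1
1 | 1 | 0 | 0 | 0
1 | 1 | 0 | 1 | 1
1 | 1 | 1 | 0 | 1
1 | 1 | 1 | 1 | 0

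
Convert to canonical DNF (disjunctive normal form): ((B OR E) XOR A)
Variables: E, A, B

(NOT E AND NOT A AND B) OR (NOT E AND A AND NOT B) OR (E AND NOT A AND NOT B) OR (E AND NOT A AND B)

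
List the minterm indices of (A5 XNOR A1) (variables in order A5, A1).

Σm(0, 3) = (NOT A5 AND NOT A1) OR (A5 AND A1)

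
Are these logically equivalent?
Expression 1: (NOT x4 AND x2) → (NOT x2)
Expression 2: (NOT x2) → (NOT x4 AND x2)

No, Converse is not equivalent to original (counterexample: x2=0, x4=0)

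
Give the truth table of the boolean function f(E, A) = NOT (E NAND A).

E | A | Output
--------------
0 | 0 | 0
0 | 1 | 0
1 | 0 | 0
1 | 1 | 1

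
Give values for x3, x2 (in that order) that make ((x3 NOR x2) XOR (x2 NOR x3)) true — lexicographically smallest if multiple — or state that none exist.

UNSATISFIABLE - no assignment makes this expression true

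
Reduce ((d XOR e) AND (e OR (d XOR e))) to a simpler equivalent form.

By absorption (E AND (E OR v) = E):
= (d XOR e)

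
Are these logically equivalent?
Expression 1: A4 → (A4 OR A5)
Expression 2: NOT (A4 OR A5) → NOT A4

Yes, Contrapositive is always equivalent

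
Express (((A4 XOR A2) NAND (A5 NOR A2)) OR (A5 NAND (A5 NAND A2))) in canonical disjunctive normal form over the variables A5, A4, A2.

(NOT A5 AND NOT A4 AND NOT A2) OR (NOT A5 AND NOT A4 AND A2) OR (NOT A5 AND A4 AND NOT A2) OR (NOT A5 AND A4 AND A2) OR (A5 AND NOT A4 AND NOT A2) OR (A5 AND NOT A4 AND A2) OR (A5 AND A4 AND NOT A2) OR (A5 AND A4 AND A2)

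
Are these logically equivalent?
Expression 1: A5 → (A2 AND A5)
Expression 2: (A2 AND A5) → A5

No, Converse is not equivalent to original (counterexample: A5=1, A2=0)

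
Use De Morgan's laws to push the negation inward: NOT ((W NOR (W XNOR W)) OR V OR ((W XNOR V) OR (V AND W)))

NOT (W NOR (W XNOR W)) AND NOT V AND NOT ((W XNOR V) OR (V AND W))
De Morgan's: NOT(OR of terms) = AND of negations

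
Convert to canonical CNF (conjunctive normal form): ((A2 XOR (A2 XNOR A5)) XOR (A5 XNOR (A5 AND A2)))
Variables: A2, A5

(A2 OR A5) AND (A2 OR NOT A5) AND (NOT A2 OR A5)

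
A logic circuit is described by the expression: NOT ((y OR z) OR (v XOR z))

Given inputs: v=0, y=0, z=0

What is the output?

Substituting: NOT ((0 OR 0) OR (0 XOR 0))
= 1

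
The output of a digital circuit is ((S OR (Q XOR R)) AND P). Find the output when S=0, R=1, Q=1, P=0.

Substituting: ((0 OR (1 XOR 1)) AND 0)
= 0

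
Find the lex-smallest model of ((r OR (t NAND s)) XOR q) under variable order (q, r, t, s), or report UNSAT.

q=0, r=0, t=0, s=0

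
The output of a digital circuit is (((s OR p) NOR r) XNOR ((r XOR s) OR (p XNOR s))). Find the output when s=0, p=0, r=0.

Substituting: (((0 OR 0) NOR 0) XNOR ((0 XOR 0) OR (0 XNOR 0)))
= 1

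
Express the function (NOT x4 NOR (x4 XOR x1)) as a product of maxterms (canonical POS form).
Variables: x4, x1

ΠM(0, 1, 2) = (x4 OR x1) AND (x4 OR NOT x1) AND (NOT x4 OR x1)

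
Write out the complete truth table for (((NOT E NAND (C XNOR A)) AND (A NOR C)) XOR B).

C | B | E | A | Output
----------------------
0 | 0 | 0 | 0 | 0
0 | 0 | 0 | 1 | 0
0 | 0 | 1 | 0 | 1
0 | 0 | 1 | 1 | 0
0 | 1 | 0 | 0 | 1
0 | 1 | 0 | 1 | 1
0 | 1 | 1 | 0 | 0
0 | 1 | 1 | 1 | 1
1 | 0 | 0 | 0 | 0
1 | 0 | 0 | 1 | 0
1 | 0 | 1 | 0 | 0
1 | 0 | 1 | 1 | 0
1 | 1 | 0 | 0 | 1
1 | 1 | 0 | 1 | 1
1 | 1 | 1 | 0 | 1
1 | 1 | 1 | 1 | 1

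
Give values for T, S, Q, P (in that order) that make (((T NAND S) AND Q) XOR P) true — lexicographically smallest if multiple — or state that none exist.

T=0, S=0, Q=0, P=1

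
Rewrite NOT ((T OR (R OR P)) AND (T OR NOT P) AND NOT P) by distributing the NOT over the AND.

NOT (T OR (R OR P)) OR NOT (T OR NOT P) OR P
De Morgan's: NOT(AND of terms) = OR of negations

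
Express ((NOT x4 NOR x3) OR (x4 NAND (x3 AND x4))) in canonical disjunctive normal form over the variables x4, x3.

(NOT x4 AND NOT x3) OR (NOT x4 AND x3) OR (x4 AND NOT x3)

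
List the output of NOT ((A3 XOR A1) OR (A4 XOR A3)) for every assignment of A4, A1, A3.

A4 | A1 | A3 | Output
---------------------
0 | 0 | 0 | 1
0 | 0 | 1 | 0
0 | 1 | 0 | 0
0 | 1 | 1 | 0
1 | 0 | 0 | 0
1 | 0 | 1 | 0
1 | 1 | 0 | 0
1 | 1 | 1 | 1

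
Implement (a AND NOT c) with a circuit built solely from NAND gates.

((a NAND (c NAND c)) NAND (a NAND (c NAND c)))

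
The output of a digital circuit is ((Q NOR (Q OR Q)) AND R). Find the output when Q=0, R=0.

Substituting: ((0 NOR (0 OR 0)) AND 0)
= 0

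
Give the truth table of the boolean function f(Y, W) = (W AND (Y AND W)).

Y | W | Output
--------------
0 | 0 | 0
0 | 1 | 0
1 | 0 | 0
1 | 1 | 1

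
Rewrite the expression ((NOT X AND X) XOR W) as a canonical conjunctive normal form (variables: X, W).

(X OR W) AND (NOT X OR W)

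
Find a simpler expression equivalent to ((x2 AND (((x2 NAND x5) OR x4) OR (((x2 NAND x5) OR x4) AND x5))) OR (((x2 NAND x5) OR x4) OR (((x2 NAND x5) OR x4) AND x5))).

By absorption (E OR (E AND v) = E) then absorption (E OR (E AND v) = E):
= ((x2 NAND x5) OR x4)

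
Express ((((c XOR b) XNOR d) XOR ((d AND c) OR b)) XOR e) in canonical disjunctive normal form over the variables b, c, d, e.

(NOT b AND NOT c AND NOT d AND NOT e) OR (NOT b AND NOT c AND d AND e) OR (NOT b AND c AND NOT d AND e) OR (NOT b AND c AND d AND e) OR (b AND NOT c AND NOT d AND NOT e) OR (b AND NOT c AND d AND e) OR (b AND c AND NOT d AND e) OR (b AND c AND d AND NOT e)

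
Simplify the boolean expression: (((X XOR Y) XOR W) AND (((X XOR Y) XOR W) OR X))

By absorption (E AND (E OR v) = E):
= ((X XOR Y) XOR W)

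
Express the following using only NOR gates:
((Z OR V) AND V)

((((Z NOR V) NOR (Z NOR V)) NOR ((Z NOR V) NOR (Z NOR V))) NOR (V NOR V))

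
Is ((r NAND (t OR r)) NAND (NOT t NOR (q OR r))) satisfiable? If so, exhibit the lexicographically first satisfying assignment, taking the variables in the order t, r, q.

t=0, r=0, q=0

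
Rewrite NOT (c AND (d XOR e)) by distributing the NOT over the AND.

NOT c OR NOT (d XOR e)
De Morgan's: NOT(AND of terms) = OR of negations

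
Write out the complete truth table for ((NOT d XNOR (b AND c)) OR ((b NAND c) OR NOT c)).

d | c | b | Output
------------------
0 | 0 | 0 | 1
0 | 0 | 1 | 1
0 | 1 | 0 | 1
0 | 1 | 1 | 1
1 | 0 | 0 | 1
1 | 0 | 1 | 1
1 | 1 | 0 | 1
1 | 1 | 1 | 0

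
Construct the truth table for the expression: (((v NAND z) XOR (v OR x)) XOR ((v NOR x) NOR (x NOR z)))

v | x | z | Output
------------------
0 | 0 | 0 | 1
0 | 0 | 1 | 1
0 | 1 | 0 | 1
0 | 1 | 1 | 1
1 | 0 | 0 | 0
1 | 0 | 1 | 0
1 | 1 | 0 | 1
1 | 1 | 1 | 0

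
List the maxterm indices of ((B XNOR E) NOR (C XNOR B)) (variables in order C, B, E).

ΠM(0, 1, 3, 4, 6, 7) = (C OR B OR E) AND (C OR B OR NOT E) AND (C OR NOT B OR NOT E) AND (NOT C OR B OR E) AND (NOT C OR NOT B OR E) AND (NOT C OR NOT B OR NOT E)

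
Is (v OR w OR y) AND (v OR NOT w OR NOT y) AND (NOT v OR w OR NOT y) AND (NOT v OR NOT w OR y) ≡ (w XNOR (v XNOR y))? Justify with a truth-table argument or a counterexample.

Yes, they are equivalent — the two output columns agree on all 8 assignments:
v | w | y | Expression 1 | Expression 2
---------------------------------------
0 | 0 | 0 | 0 | 0
0 | 0 | 1 | 1 | 1
0 | 1 | 0 | 1 | 1
0 | 1 | 1 | 0 | 0
1 | 0 | 0 | 1 | 1
1 | 0 | 1 | 0 | 0
1 | 1 | 0 | 0 | 0
1 | 1 | 1 | 1 | 1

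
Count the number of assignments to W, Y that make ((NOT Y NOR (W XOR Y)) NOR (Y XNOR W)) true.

Satisfying assignments: (0,1), (1,0)
Count: 2 out of 4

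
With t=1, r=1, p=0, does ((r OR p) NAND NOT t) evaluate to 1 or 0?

Substituting: ((1 OR 0) NAND NOT 1)
= 1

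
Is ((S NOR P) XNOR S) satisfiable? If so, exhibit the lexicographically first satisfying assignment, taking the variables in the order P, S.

P=1, S=0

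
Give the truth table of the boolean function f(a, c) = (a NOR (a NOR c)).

a | c | Output
--------------
0 | 0 | 0
0 | 1 | 1
1 | 0 | 0
1 | 1 | 0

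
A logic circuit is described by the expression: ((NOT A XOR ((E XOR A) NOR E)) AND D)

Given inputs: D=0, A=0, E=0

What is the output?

Substituting: ((NOT 0 XOR ((0 XOR 0) NOR 0)) AND 0)
= 0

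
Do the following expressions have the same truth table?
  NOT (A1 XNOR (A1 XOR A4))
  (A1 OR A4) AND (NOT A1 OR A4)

Yes, they are equivalent — the two output columns agree on all 4 assignments:
A1 | A4 | Expression 1 | Expression 2
-------------------------------------
0 | 0 | 0 | 0
0 | 1 | 1 | 1
1 | 0 | 0 | 0
1 | 1 | 1 | 1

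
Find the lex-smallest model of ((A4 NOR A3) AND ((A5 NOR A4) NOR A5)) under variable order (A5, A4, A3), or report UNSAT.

UNSATISFIABLE - no assignment makes this expression true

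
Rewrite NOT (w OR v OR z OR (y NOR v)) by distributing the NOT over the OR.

NOT w AND NOT v AND NOT z AND NOT (y NOR v)
De Morgan's: NOT(OR of terms) = AND of negations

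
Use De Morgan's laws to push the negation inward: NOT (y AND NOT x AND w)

NOT y OR x OR NOT w
De Morgan's: NOT(AND of terms) = OR of negations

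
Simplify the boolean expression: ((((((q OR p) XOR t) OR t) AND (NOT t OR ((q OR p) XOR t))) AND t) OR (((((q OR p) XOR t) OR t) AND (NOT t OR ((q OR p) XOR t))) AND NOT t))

By distribution ((E AND v) OR (E AND NOT v) = E) then distribution ((E OR v) AND (E OR NOT v) = E):
= ((q OR p) XOR t)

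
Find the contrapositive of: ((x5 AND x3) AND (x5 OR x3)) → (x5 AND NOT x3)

Contrapositive: NOT (x5 AND NOT x3) → NOT ((x5 AND x3) AND (x5 OR x3))
Note: A statement and its contrapositive are logically equivalent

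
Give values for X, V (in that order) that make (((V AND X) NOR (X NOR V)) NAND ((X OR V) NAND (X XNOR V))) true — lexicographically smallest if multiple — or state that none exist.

X=0, V=0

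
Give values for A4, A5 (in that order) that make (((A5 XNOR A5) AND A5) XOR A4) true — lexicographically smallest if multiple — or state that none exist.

A4=0, A5=1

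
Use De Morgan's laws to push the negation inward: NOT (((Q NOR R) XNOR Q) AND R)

NOT ((Q NOR R) XNOR Q) OR NOT R
De Morgan's: NOT(AND of terms) = OR of negations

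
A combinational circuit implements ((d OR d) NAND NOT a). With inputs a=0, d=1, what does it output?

Substituting: ((1 OR 1) NAND NOT 0)
= 0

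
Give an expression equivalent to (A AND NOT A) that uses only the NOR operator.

((A NOR A) NOR ((A NOR A) NOR (A NOR A)))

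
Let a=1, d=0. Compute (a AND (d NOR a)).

Substituting: (1 AND (0 NOR 1))
= 0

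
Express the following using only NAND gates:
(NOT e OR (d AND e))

(((e NAND e) NAND (e NAND e)) NAND (((d NAND e) NAND (d NAND e)) NAND ((d NAND e) NAND (d NAND e))))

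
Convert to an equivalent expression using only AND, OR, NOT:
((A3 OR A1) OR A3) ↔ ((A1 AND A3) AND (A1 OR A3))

(((A3 OR A1) OR A3) AND ((A1 AND A3) AND (A1 OR A3))) OR (NOT ((A3 OR A1) OR A3) AND NOT ((A1 AND A3) AND (A1 OR A3)))
(Biconditional = both true or both false)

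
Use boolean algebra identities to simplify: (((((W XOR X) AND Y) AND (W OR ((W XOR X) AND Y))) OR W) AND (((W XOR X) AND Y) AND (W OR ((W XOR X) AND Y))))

By absorption (E AND (E OR v) = E) then absorption (E AND (E OR v) = E):
= ((W XOR X) AND Y)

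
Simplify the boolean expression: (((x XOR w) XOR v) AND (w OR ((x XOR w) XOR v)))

By absorption (E AND (E OR v) = E):
= ((x XOR w) XOR v)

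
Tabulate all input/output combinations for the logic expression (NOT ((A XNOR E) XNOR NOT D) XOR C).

A | D | E | C | Output
----------------------
0 | 0 | 0 | 0 | 0
0 | 0 | 0 | 1 | 1
0 | 0 | 1 | 0 | 1
0 | 0 | 1 | 1 | 0
0 | 1 | 0 | 0 | 1
0 | 1 | 0 | 1 | 0
0 | 1 | 1 | 0 | 0
0 | 1 | 1 | 1 | 1
1 | 0 | 0 | 0 | 1
1 | 0 | 0 | 1 | 0
1 | 0 | 1 | 0 | 0
1 | 0 | 1 | 1 | 1
1 | 1 | 0 | 0 | 0
1 | 1 | 0 | 1 | 1
1 | 1 | 1 | 0 | 1
1 | 1 | 1 | 1 | 0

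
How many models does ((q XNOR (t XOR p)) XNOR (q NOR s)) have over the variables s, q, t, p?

Satisfying assignments: (0,0,0,0), (0,0,1,1), (0,1,0,0), (0,1,1,1), (1,0,0,1), (1,0,1,0), (1,1,0,0), (1,1,1,1)
Count: 8 out of 16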